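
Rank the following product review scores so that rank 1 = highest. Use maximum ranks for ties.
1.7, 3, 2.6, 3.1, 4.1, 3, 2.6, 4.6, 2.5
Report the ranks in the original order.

Sorted (descending): 4.6, 4.1, 3.1, 3, 3, 2.6, 2.6, 2.5, 1.7
The 2 values of 3 occupy positions 4–5 → each gets rank 5.
The 2 values of 2.6 occupy positions 6–7 → each gets rank 7.

9, 5, 7, 3, 2, 5, 7, 1, 8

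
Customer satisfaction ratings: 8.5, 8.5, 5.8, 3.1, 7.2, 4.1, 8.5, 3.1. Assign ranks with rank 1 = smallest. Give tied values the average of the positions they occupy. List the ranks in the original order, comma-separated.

7, 7, 4, 1.5, 5, 3, 7, 1.5

Sorted (ascending): 3.1, 3.1, 4.1, 5.8, 7.2, 8.5, 8.5, 8.5
The 2 values of 3.1 occupy positions 1–2 → average rank (1+2)/2 = 1.5.
The 3 values of 8.5 occupy positions 6–8 → average rank 7.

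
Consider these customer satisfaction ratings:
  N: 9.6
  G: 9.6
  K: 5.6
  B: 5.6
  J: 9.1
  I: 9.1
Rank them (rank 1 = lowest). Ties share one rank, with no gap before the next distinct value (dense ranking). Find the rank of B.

1

Sorted (ascending): 5.6, 5.6, 9.1, 9.1, 9.6, 9.6
The 2 values of 5.6 share dense rank 1.
The 2 values of 9.1 share dense rank 2.
The 2 values of 9.6 share dense rank 3.
B has value 5.6 → rank 1.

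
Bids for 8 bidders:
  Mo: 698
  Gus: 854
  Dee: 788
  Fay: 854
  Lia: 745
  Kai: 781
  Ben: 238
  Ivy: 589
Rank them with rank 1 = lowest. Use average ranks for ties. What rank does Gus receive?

7.5

Sorted (ascending): 238, 589, 698, 745, 781, 788, 854, 854
The 2 values of 854 occupy positions 7–8 → average rank (7+8)/2 = 7.5.
Gus has value 854 → rank 7.5.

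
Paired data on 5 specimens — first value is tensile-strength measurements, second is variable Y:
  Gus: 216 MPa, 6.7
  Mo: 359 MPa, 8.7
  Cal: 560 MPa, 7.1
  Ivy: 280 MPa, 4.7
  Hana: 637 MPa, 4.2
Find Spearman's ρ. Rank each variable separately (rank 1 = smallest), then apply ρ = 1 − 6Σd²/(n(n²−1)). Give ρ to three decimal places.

-0.200

Ranks of variable 1: 1, 3, 4, 2, 5
Ranks of variable 2: 3, 5, 4, 2, 1
d = r₁ − r₂: -2, -2, 0, 0, 4
d²: 4, 4, 0, 0, 16; Σd² = 24
ρ = 1 − 6·24/(5·24) = 1 − 144/120 = -0.200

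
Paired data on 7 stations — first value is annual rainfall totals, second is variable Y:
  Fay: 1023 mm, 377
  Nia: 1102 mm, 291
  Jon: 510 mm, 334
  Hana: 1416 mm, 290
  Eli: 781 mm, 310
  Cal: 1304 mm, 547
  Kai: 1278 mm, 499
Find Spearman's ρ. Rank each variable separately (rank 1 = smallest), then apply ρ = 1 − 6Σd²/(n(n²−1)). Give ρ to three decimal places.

Ranks of variable 1: 3, 4, 1, 7, 2, 6, 5
Ranks of variable 2: 5, 2, 4, 1, 3, 7, 6
d = r₁ − r₂: -2, 2, -3, 6, -1, -1, -1
d²: 4, 4, 9, 36, 1, 1, 1; Σd² = 56
ρ = 1 − 6·56/(7·48) = 1 − 336/336 = 0.000

0.000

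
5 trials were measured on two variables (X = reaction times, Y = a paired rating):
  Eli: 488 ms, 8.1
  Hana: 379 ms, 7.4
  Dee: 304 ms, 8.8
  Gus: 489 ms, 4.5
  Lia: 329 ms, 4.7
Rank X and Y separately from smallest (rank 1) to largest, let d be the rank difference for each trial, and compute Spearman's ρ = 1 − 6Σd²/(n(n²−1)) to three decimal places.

-0.600

Ranks of variable 1: 4, 3, 1, 5, 2
Ranks of variable 2: 4, 3, 5, 1, 2
d = r₁ − r₂: 0, 0, -4, 4, 0
d²: 0, 0, 16, 16, 0; Σd² = 32
ρ = 1 − 6·32/(5·24) = 1 − 192/120 = -0.600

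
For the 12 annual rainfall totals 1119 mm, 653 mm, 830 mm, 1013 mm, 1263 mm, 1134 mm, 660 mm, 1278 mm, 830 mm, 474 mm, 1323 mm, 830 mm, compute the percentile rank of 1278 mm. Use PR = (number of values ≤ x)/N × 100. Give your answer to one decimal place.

N = 12.
Strictly below 1278: 10. Equal to 1278: 1.
PR = 11/12 × 100 = 91.7

91.7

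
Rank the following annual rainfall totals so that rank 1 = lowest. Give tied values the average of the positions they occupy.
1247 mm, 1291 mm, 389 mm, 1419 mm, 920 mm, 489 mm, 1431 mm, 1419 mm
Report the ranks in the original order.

Sorted (ascending): 389, 489, 920, 1247, 1291, 1419, 1419, 1431
The 2 values of 1419 occupy positions 6–7 → average rank (6+7)/2 = 6.5.

4, 5, 1, 6.5, 3, 2, 8, 6.5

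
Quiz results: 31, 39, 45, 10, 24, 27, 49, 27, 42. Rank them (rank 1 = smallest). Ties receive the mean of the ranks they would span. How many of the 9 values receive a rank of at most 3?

Sorted (ascending): 10, 24, 27, 27, 31, 39, 42, 45, 49
The 2 values of 27 occupy positions 3–4 → average rank (3+4)/2 = 3.5.
Ranks ≤ 3: {1, 2} → 2 values.

2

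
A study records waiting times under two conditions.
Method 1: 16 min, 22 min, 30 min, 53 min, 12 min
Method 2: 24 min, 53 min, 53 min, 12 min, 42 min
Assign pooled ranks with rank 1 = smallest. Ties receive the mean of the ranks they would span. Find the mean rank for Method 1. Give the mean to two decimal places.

4.70

Sorted (ascending): 12, 12, 16, 22, 24, 30, 42, 53, 53, 53
The 2 values of 12 occupy positions 1–2 → average rank (1+2)/2 = 1.5.
The 3 values of 53 occupy positions 8–10 → average rank 9.
Method 1 values → pooled ranks: 16→3, 22→4, 30→6, 53→9, 12→1.5
Mean rank = (3 + 4 + 6 + 9 + 1.5) / 5 = 4.70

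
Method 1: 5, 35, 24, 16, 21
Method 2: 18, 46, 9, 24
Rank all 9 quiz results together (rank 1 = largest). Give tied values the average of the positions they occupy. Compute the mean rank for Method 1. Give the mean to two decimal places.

5.30

Sorted (descending): 46, 35, 24, 24, 21, 18, 16, 9, 5
The 2 values of 24 occupy positions 3–4 → average rank (3+4)/2 = 3.5.
Method 1 values → pooled ranks: 5→9, 35→2, 24→3.5, 16→7, 21→5
Mean rank = (9 + 2 + 3.5 + 7 + 5) / 5 = 5.30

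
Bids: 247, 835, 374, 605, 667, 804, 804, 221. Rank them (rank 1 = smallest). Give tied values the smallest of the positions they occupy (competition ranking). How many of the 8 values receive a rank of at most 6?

7

Sorted (ascending): 221, 247, 374, 605, 667, 804, 804, 835
The 2 values of 804 occupy positions 6–7 → each gets rank 6.
Ranks ≤ 6: {1, 2, 3, 4, 5, 6, 6} → 7 values.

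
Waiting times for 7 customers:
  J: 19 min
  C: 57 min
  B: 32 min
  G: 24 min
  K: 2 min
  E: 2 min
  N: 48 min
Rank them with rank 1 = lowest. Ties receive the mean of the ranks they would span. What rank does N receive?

Sorted (ascending): 2, 2, 19, 24, 32, 48, 57
The 2 values of 2 occupy positions 1–2 → average rank (1+2)/2 = 1.5.
N has value 48 min → rank 6.

6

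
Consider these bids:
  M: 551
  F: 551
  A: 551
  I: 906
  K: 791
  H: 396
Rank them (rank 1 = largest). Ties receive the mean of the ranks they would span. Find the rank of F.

Sorted (descending): 906, 791, 551, 551, 551, 396
The 3 values of 551 occupy positions 3–5 → average rank 4.
F has value 551 → rank 4.

4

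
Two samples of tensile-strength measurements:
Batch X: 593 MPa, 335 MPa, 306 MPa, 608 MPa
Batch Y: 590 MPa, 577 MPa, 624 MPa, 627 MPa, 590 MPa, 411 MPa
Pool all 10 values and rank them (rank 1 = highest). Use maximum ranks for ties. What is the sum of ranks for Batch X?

26

Sorted (descending): 627, 624, 608, 593, 590, 590, 577, 411, 335, 306
The 2 values of 590 occupy positions 5–6 → each gets rank 6.
Batch X values → pooled ranks: 593→4, 335→9, 306→10, 608→3
Rank sum = 4 + 9 + 10 + 3 = 26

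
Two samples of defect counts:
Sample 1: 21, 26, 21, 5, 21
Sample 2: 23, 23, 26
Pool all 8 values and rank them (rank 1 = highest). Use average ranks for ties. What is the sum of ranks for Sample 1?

27.5

Sorted (descending): 26, 26, 23, 23, 21, 21, 21, 5
The 2 values of 26 occupy positions 1–2 → average rank (1+2)/2 = 1.5.
The 2 values of 23 occupy positions 3–4 → average rank (3+4)/2 = 3.5.
The 3 values of 21 occupy positions 5–7 → average rank 6.
Sample 1 values → pooled ranks: 21→6, 26→1.5, 21→6, 5→8, 21→6
Rank sum = 6 + 1.5 + 6 + 8 + 6 = 27.5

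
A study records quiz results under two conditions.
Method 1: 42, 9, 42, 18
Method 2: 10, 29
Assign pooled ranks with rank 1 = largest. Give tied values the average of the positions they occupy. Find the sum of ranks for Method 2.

8

Sorted (descending): 42, 42, 29, 18, 10, 9
The 2 values of 42 occupy positions 1–2 → average rank (1+2)/2 = 1.5.
Method 2 values → pooled ranks: 10→5, 29→3
Rank sum = 5 + 3 = 8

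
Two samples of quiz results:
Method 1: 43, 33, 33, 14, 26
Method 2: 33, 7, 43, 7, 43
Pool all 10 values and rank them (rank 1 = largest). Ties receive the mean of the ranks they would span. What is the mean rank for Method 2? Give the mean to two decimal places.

5.60

Sorted (descending): 43, 43, 43, 33, 33, 33, 26, 14, 7, 7
The 3 values of 43 occupy positions 1–3 → average rank 2.
The 3 values of 33 occupy positions 4–6 → average rank 5.
The 2 values of 7 occupy positions 9–10 → average rank (9+10)/2 = 9.5.
Method 2 values → pooled ranks: 33→5, 7→9.5, 43→2, 7→9.5, 43→2
Mean rank = (5 + 9.5 + 2 + 9.5 + 2) / 5 = 5.60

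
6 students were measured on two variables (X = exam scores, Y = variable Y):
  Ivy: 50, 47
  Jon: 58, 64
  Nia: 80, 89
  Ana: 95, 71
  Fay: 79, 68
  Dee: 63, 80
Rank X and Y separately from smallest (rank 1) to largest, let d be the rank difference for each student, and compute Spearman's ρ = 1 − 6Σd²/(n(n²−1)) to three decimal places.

0.714

Ranks of variable 1: 1, 2, 5, 6, 4, 3
Ranks of variable 2: 1, 2, 6, 4, 3, 5
d = r₁ − r₂: 0, 0, -1, 2, 1, -2
d²: 0, 0, 1, 4, 1, 4; Σd² = 10
ρ = 1 − 6·10/(6·35) = 1 − 60/210 = 0.714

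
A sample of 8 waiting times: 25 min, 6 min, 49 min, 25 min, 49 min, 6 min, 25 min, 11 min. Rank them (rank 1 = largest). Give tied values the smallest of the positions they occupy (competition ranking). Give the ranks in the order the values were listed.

3, 7, 1, 3, 1, 7, 3, 6

Sorted (descending): 49, 49, 25, 25, 25, 11, 6, 6
The 2 values of 49 occupy positions 1–2 → each gets rank 1.
The 3 values of 25 occupy positions 3–5 → each gets rank 3.
The 2 values of 6 occupy positions 7–8 → each gets rank 7.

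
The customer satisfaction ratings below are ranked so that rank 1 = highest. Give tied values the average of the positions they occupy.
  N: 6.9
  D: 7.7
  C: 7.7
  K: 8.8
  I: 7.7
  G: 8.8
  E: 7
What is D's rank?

Sorted (descending): 8.8, 8.8, 7.7, 7.7, 7.7, 7, 6.9
The 2 values of 8.8 occupy positions 1–2 → average rank (1+2)/2 = 1.5.
The 3 values of 7.7 occupy positions 3–5 → average rank 4.
D has value 7.7 → rank 4.

4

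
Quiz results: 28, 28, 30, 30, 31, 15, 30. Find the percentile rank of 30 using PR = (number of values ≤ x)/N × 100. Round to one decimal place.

85.7

N = 7.
Strictly below 30: 3. Equal to 30: 3.
PR = 6/7 × 100 = 85.7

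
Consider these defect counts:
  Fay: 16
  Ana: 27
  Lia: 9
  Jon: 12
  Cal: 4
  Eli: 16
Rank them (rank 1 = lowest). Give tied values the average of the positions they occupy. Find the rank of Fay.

Sorted (ascending): 4, 9, 12, 16, 16, 27
The 2 values of 16 occupy positions 4–5 → average rank (4+5)/2 = 4.5.
Fay has value 16 → rank 4.5.

4.5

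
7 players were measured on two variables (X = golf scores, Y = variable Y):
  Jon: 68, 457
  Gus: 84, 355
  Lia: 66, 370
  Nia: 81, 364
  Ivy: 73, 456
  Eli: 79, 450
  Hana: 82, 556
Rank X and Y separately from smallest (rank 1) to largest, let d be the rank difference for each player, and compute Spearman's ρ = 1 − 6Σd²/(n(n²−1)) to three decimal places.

-0.250

Ranks of variable 1: 2, 7, 1, 5, 3, 4, 6
Ranks of variable 2: 6, 1, 3, 2, 5, 4, 7
d = r₁ − r₂: -4, 6, -2, 3, -2, 0, -1
d²: 16, 36, 4, 9, 4, 0, 1; Σd² = 70
ρ = 1 − 6·70/(7·48) = 1 − 420/336 = -0.250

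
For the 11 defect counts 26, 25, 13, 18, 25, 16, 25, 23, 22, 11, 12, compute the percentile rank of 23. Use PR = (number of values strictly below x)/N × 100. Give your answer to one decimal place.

54.5

N = 11.
Strictly below 23: 6. Equal to 23: 1.
PR = 6/11 × 100 = 54.5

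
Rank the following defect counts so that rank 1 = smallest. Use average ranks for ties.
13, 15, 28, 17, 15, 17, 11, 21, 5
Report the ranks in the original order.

3, 4.5, 9, 6.5, 4.5, 6.5, 2, 8, 1

Sorted (ascending): 5, 11, 13, 15, 15, 17, 17, 21, 28
The 2 values of 15 occupy positions 4–5 → average rank (4+5)/2 = 4.5.
The 2 values of 17 occupy positions 6–7 → average rank (6+7)/2 = 6.5.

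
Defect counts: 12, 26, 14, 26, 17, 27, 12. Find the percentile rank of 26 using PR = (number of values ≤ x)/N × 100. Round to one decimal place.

85.7

N = 7.
Strictly below 26: 4. Equal to 26: 2.
PR = 6/7 × 100 = 85.7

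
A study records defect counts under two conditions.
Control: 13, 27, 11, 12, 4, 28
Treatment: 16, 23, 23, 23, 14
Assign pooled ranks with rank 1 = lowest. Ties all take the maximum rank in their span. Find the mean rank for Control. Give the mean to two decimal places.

5.17

Sorted (ascending): 4, 11, 12, 13, 14, 16, 23, 23, 23, 27, 28
The 3 values of 23 occupy positions 7–9 → each gets rank 9.
Control values → pooled ranks: 13→4, 27→10, 11→2, 12→3, 4→1, 28→11
Mean rank = (4 + 10 + 2 + 3 + 1 + 11) / 6 = 5.17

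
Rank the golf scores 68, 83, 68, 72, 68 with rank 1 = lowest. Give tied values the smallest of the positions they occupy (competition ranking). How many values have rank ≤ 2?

Sorted (ascending): 68, 68, 68, 72, 83
The 3 values of 68 occupy positions 1–3 → each gets rank 1.
Ranks ≤ 2: {1, 1, 1} → 3 values.

3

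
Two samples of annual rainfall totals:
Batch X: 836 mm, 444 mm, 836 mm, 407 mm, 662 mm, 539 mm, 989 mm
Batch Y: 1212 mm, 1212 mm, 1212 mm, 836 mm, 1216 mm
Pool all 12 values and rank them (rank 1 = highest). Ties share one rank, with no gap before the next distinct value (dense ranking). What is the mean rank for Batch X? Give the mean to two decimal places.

Sorted (descending): 1216, 1212, 1212, 1212, 989, 836, 836, 836, 662, 539, 444, 407
The 3 values of 1212 share dense rank 2.
The 3 values of 836 share dense rank 4.
Remaining distinct values take the next consecutive integers.
Batch X values → pooled ranks: 836→4, 444→7, 836→4, 407→8, 662→5, 539→6, 989→3
Mean rank = (4 + 7 + 4 + 8 + 5 + 6 + 3) / 7 = 5.29

5.29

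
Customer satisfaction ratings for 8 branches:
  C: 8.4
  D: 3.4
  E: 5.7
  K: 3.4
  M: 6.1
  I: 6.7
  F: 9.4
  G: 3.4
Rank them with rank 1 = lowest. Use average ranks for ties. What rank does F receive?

Sorted (ascending): 3.4, 3.4, 3.4, 5.7, 6.1, 6.7, 8.4, 9.4
The 3 values of 3.4 occupy positions 1–3 → average rank 2.
F has value 9.4 → rank 8.

8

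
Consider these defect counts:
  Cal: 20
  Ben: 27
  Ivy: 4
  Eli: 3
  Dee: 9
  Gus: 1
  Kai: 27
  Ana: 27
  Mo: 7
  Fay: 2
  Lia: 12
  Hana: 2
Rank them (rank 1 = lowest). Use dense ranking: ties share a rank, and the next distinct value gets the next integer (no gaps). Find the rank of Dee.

Sorted (ascending): 1, 2, 2, 3, 4, 7, 9, 12, 20, 27, 27, 27
The 2 values of 2 share dense rank 2.
The 3 values of 27 share dense rank 9.
Remaining distinct values take the next consecutive integers.
Dee has value 9 → rank 6.

6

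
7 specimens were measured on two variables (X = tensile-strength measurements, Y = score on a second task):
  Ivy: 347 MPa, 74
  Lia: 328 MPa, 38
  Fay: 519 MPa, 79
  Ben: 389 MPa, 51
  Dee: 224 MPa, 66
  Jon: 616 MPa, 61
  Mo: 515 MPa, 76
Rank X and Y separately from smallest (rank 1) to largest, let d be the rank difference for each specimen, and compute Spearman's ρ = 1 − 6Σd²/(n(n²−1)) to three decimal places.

0.357

Ranks of variable 1: 3, 2, 6, 4, 1, 7, 5
Ranks of variable 2: 5, 1, 7, 2, 4, 3, 6
d = r₁ − r₂: -2, 1, -1, 2, -3, 4, -1
d²: 4, 1, 1, 4, 9, 16, 1; Σd² = 36
ρ = 1 − 6·36/(7·48) = 1 − 216/336 = 0.357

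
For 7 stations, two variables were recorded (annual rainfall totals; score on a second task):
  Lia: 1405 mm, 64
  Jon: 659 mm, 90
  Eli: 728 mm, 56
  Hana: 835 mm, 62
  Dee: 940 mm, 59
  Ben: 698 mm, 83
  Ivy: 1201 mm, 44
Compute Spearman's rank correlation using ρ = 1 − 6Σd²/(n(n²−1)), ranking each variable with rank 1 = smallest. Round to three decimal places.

-0.536

Ranks of variable 1: 7, 1, 3, 4, 5, 2, 6
Ranks of variable 2: 5, 7, 2, 4, 3, 6, 1
d = r₁ − r₂: 2, -6, 1, 0, 2, -4, 5
d²: 4, 36, 1, 0, 4, 16, 25; Σd² = 86
ρ = 1 − 6·86/(7·48) = 1 − 516/336 = -0.536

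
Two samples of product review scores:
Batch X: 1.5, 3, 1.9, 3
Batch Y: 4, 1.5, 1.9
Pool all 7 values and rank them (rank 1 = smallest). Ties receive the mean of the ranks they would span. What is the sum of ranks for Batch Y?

12

Sorted (ascending): 1.5, 1.5, 1.9, 1.9, 3, 3, 4
The 2 values of 1.5 occupy positions 1–2 → average rank (1+2)/2 = 1.5.
The 2 values of 1.9 occupy positions 3–4 → average rank (3+4)/2 = 3.5.
The 2 values of 3 occupy positions 5–6 → average rank (5+6)/2 = 5.5.
Batch Y values → pooled ranks: 4→7, 1.5→1.5, 1.9→3.5
Rank sum = 7 + 1.5 + 3.5 = 12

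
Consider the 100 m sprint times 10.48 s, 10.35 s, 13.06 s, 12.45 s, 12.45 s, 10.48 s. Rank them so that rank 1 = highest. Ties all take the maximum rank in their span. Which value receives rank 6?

Sorted (descending): 13.06, 12.45, 12.45, 10.48, 10.48, 10.35
The 2 values of 12.45 occupy positions 2–3 → each gets rank 3.
The 2 values of 10.48 occupy positions 4–5 → each gets rank 5.
Rank 6 → value 10.35.

10.35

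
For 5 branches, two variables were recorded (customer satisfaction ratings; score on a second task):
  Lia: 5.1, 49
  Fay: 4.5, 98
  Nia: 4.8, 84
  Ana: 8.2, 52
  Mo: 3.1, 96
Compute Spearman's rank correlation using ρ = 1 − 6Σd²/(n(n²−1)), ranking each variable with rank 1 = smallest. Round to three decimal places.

Ranks of variable 1: 4, 2, 3, 5, 1
Ranks of variable 2: 1, 5, 3, 2, 4
d = r₁ − r₂: 3, -3, 0, 3, -3
d²: 9, 9, 0, 9, 9; Σd² = 36
ρ = 1 − 6·36/(5·24) = 1 − 216/120 = -0.800

-0.800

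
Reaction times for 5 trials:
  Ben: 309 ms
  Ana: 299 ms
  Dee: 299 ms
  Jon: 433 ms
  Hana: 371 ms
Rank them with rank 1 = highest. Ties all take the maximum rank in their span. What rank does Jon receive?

1

Sorted (descending): 433, 371, 309, 299, 299
The 2 values of 299 occupy positions 4–5 → each gets rank 5.
Jon has value 433 ms → rank 1.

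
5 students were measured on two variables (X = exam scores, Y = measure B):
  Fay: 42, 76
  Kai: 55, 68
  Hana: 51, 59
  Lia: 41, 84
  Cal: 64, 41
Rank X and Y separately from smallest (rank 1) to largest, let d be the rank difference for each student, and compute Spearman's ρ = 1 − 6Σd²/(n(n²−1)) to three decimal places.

Ranks of variable 1: 2, 4, 3, 1, 5
Ranks of variable 2: 4, 3, 2, 5, 1
d = r₁ − r₂: -2, 1, 1, -4, 4
d²: 4, 1, 1, 16, 16; Σd² = 38
ρ = 1 − 6·38/(5·24) = 1 − 228/120 = -0.900

-0.900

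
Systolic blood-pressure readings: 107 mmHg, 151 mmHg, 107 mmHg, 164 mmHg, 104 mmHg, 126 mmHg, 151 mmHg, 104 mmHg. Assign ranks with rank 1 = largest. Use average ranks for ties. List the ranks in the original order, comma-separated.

Sorted (descending): 164, 151, 151, 126, 107, 107, 104, 104
The 2 values of 151 occupy positions 2–3 → average rank (2+3)/2 = 2.5.
The 2 values of 107 occupy positions 5–6 → average rank (5+6)/2 = 5.5.
The 2 values of 104 occupy positions 7–8 → average rank (7+8)/2 = 7.5.

5.5, 2.5, 5.5, 1, 7.5, 4, 2.5, 7.5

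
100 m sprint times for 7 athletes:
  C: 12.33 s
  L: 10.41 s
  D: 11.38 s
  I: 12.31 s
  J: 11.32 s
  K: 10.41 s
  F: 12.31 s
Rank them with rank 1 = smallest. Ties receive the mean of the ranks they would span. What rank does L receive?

Sorted (ascending): 10.41, 10.41, 11.32, 11.38, 12.31, 12.31, 12.33
The 2 values of 10.41 occupy positions 1–2 → average rank (1+2)/2 = 1.5.
The 2 values of 12.31 occupy positions 5–6 → average rank (5+6)/2 = 5.5.
L has value 10.41 s → rank 1.5.

1.5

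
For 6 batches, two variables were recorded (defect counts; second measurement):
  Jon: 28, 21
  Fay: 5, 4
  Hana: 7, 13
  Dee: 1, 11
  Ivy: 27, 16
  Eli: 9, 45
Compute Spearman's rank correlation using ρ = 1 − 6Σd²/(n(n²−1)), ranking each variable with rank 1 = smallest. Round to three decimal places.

Ranks of variable 1: 6, 2, 3, 1, 5, 4
Ranks of variable 2: 5, 1, 3, 2, 4, 6
d = r₁ − r₂: 1, 1, 0, -1, 1, -2
d²: 1, 1, 0, 1, 1, 4; Σd² = 8
ρ = 1 − 6·8/(6·35) = 1 − 48/210 = 0.771

0.771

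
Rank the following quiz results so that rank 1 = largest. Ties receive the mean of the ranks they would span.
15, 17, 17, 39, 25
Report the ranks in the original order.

5, 3.5, 3.5, 1, 2

Sorted (descending): 39, 25, 17, 17, 15
The 2 values of 17 occupy positions 3–4 → average rank (3+4)/2 = 3.5.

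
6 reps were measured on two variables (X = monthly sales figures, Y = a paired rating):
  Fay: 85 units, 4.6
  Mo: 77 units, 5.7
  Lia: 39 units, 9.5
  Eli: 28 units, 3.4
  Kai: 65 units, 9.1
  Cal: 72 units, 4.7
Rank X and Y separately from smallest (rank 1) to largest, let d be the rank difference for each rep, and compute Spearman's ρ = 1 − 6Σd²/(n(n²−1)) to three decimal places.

Ranks of variable 1: 6, 5, 2, 1, 3, 4
Ranks of variable 2: 2, 4, 6, 1, 5, 3
d = r₁ − r₂: 4, 1, -4, 0, -2, 1
d²: 16, 1, 16, 0, 4, 1; Σd² = 38
ρ = 1 − 6·38/(6·35) = 1 − 228/210 = -0.086

-0.086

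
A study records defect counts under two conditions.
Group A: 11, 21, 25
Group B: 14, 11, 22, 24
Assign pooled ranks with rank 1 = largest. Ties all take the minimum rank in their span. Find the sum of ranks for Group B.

Sorted (descending): 25, 24, 22, 21, 14, 11, 11
The 2 values of 11 occupy positions 6–7 → each gets rank 6.
Group B values → pooled ranks: 14→5, 11→6, 22→3, 24→2
Rank sum = 5 + 6 + 3 + 2 = 16

16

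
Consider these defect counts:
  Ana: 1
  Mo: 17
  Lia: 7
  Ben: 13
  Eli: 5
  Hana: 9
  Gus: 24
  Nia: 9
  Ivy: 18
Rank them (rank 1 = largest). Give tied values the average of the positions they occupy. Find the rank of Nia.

5.5

Sorted (descending): 24, 18, 17, 13, 9, 9, 7, 5, 1
The 2 values of 9 occupy positions 5–6 → average rank (5+6)/2 = 5.5.
Nia has value 9 → rank 5.5.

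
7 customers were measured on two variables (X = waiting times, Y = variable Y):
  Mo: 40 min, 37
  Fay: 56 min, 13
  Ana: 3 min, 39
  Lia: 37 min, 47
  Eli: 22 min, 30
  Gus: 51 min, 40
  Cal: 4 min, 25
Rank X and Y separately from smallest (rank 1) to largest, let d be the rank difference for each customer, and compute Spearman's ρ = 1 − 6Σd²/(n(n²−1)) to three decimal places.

-0.107

Ranks of variable 1: 5, 7, 1, 4, 3, 6, 2
Ranks of variable 2: 4, 1, 5, 7, 3, 6, 2
d = r₁ − r₂: 1, 6, -4, -3, 0, 0, 0
d²: 1, 36, 16, 9, 0, 0, 0; Σd² = 62
ρ = 1 − 6·62/(7·48) = 1 − 372/336 = -0.107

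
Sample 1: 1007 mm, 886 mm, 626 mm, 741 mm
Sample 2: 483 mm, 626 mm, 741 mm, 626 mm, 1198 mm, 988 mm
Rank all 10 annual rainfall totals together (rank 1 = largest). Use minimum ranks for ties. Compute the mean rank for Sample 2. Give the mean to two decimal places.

5.50

Sorted (descending): 1198, 1007, 988, 886, 741, 741, 626, 626, 626, 483
The 2 values of 741 occupy positions 5–6 → each gets rank 5.
The 3 values of 626 occupy positions 7–9 → each gets rank 7.
Sample 2 values → pooled ranks: 483→10, 626→7, 741→5, 626→7, 1198→1, 988→3
Mean rank = (10 + 7 + 5 + 7 + 1 + 3) / 6 = 5.50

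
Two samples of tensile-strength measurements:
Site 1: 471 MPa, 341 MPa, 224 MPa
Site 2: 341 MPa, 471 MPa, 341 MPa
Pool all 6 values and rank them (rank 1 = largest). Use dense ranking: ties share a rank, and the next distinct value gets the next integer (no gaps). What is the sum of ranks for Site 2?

Sorted (descending): 471, 471, 341, 341, 341, 224
The 2 values of 471 share dense rank 1.
The 3 values of 341 share dense rank 2.
Remaining distinct values take the next consecutive integers.
Site 2 values → pooled ranks: 341→2, 471→1, 341→2
Rank sum = 2 + 1 + 2 = 5

5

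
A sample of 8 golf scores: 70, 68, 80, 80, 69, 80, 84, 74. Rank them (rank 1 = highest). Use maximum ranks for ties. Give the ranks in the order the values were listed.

Sorted (descending): 84, 80, 80, 80, 74, 70, 69, 68
The 3 values of 80 occupy positions 2–4 → each gets rank 4.

6, 8, 4, 4, 7, 4, 1, 5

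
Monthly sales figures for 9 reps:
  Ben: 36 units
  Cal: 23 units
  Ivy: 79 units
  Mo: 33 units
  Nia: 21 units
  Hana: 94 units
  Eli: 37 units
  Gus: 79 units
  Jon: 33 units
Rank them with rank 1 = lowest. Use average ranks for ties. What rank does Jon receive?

Sorted (ascending): 21, 23, 33, 33, 36, 37, 79, 79, 94
The 2 values of 33 occupy positions 3–4 → average rank (3+4)/2 = 3.5.
The 2 values of 79 occupy positions 7–8 → average rank (7+8)/2 = 7.5.
Jon has value 33 units → rank 3.5.

3.5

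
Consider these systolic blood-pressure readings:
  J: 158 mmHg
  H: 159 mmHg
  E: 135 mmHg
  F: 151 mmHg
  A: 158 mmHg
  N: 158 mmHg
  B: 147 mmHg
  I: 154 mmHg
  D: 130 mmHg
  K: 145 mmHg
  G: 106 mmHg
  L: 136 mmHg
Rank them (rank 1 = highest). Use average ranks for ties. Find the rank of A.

3

Sorted (descending): 159, 158, 158, 158, 154, 151, 147, 145, 136, 135, 130, 106
The 3 values of 158 occupy positions 2–4 → average rank 3.
A has value 158 mmHg → rank 3.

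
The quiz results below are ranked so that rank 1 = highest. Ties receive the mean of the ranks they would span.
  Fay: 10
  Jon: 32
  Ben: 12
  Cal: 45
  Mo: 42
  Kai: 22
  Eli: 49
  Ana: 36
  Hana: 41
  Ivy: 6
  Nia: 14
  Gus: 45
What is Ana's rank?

Sorted (descending): 49, 45, 45, 42, 41, 36, 32, 22, 14, 12, 10, 6
The 2 values of 45 occupy positions 2–3 → average rank (2+3)/2 = 2.5.
Ana has value 36 → rank 6.

6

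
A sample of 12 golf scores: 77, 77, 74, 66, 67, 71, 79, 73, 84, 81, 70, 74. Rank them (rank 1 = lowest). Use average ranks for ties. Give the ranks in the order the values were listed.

Sorted (ascending): 66, 67, 70, 71, 73, 74, 74, 77, 77, 79, 81, 84
The 2 values of 74 occupy positions 6–7 → average rank (6+7)/2 = 6.5.
The 2 values of 77 occupy positions 8–9 → average rank (8+9)/2 = 8.5.

8.5, 8.5, 6.5, 1, 2, 4, 10, 5, 12, 11, 3, 6.5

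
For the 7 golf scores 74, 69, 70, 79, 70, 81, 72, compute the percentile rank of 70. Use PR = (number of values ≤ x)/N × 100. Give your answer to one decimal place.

N = 7.
Strictly below 70: 1. Equal to 70: 2.
PR = 3/7 × 100 = 42.9

42.9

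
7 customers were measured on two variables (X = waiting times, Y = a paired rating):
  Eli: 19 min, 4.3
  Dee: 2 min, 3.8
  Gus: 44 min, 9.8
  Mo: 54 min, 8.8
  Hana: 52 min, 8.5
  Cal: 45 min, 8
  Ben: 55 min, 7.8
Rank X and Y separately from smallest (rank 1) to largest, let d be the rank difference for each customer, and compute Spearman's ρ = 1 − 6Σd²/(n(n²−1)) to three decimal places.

0.429

Ranks of variable 1: 2, 1, 3, 6, 5, 4, 7
Ranks of variable 2: 2, 1, 7, 6, 5, 4, 3
d = r₁ − r₂: 0, 0, -4, 0, 0, 0, 4
d²: 0, 0, 16, 0, 0, 0, 16; Σd² = 32
ρ = 1 − 6·32/(7·48) = 1 − 192/336 = 0.429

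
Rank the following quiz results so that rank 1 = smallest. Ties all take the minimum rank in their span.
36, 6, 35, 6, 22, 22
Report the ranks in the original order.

Sorted (ascending): 6, 6, 22, 22, 35, 36
The 2 values of 6 occupy positions 1–2 → each gets rank 1.
The 2 values of 22 occupy positions 3–4 → each gets rank 3.

6, 1, 5, 1, 3, 3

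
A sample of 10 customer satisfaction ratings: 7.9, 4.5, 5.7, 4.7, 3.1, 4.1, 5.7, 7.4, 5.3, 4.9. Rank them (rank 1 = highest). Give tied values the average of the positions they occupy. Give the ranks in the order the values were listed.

Sorted (descending): 7.9, 7.4, 5.7, 5.7, 5.3, 4.9, 4.7, 4.5, 4.1, 3.1
The 2 values of 5.7 occupy positions 3–4 → average rank (3+4)/2 = 3.5.

1, 8, 3.5, 7, 10, 9, 3.5, 2, 5, 6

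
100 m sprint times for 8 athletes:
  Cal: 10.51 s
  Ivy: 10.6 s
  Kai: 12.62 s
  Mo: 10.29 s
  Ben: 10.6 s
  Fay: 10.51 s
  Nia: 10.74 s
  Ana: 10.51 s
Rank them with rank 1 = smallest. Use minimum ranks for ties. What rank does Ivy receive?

Sorted (ascending): 10.29, 10.51, 10.51, 10.51, 10.6, 10.6, 10.74, 12.62
The 3 values of 10.51 occupy positions 2–4 → each gets rank 2.
The 2 values of 10.6 occupy positions 5–6 → each gets rank 5.
Ivy has value 10.6 s → rank 5.

5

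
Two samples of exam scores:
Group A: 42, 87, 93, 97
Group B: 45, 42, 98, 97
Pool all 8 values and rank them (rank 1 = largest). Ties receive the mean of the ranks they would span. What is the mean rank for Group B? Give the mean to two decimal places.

4.25

Sorted (descending): 98, 97, 97, 93, 87, 45, 42, 42
The 2 values of 97 occupy positions 2–3 → average rank (2+3)/2 = 2.5.
The 2 values of 42 occupy positions 7–8 → average rank (7+8)/2 = 7.5.
Group B values → pooled ranks: 45→6, 42→7.5, 98→1, 97→2.5
Mean rank = (6 + 7.5 + 1 + 2.5) / 4 = 4.25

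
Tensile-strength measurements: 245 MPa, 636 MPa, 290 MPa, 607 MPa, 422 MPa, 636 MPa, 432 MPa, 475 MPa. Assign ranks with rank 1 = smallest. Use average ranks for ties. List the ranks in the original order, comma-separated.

Sorted (ascending): 245, 290, 422, 432, 475, 607, 636, 636
The 2 values of 636 occupy positions 7–8 → average rank (7+8)/2 = 7.5.

1, 7.5, 2, 6, 3, 7.5, 4, 5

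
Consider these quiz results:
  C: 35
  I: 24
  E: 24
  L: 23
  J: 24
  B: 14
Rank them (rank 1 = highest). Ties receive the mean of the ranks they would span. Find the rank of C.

Sorted (descending): 35, 24, 24, 24, 23, 14
The 3 values of 24 occupy positions 2–4 → average rank 3.
C has value 35 → rank 1.

1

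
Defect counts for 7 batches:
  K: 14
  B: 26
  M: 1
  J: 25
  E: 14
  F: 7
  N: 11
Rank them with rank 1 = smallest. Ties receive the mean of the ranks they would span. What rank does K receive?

Sorted (ascending): 1, 7, 11, 14, 14, 25, 26
The 2 values of 14 occupy positions 4–5 → average rank (4+5)/2 = 4.5.
K has value 14 → rank 4.5.

4.5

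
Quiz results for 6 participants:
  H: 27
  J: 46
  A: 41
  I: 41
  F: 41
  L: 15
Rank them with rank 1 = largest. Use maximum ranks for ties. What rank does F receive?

4

Sorted (descending): 46, 41, 41, 41, 27, 15
The 3 values of 41 occupy positions 2–4 → each gets rank 4.
F has value 41 → rank 4.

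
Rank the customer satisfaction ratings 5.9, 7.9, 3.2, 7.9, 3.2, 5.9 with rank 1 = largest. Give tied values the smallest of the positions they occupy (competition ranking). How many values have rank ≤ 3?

4

Sorted (descending): 7.9, 7.9, 5.9, 5.9, 3.2, 3.2
The 2 values of 7.9 occupy positions 1–2 → each gets rank 1.
The 2 values of 5.9 occupy positions 3–4 → each gets rank 3.
The 2 values of 3.2 occupy positions 5–6 → each gets rank 5.
Ranks ≤ 3: {1, 1, 3, 3} → 4 values.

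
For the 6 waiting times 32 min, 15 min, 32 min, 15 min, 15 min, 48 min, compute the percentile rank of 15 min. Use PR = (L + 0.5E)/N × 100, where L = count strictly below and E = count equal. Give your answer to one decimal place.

25.0

N = 6.
Strictly below 15: 0. Equal to 15: 3.
PR = (0 + 0.5·3)/6 × 100 = 25.0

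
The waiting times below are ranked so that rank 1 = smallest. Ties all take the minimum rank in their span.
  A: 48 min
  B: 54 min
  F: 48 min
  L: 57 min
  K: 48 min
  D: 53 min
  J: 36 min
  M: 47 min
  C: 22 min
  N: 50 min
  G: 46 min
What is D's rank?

9

Sorted (ascending): 22, 36, 46, 47, 48, 48, 48, 50, 53, 54, 57
The 3 values of 48 occupy positions 5–7 → each gets rank 5.
D has value 53 min → rank 9.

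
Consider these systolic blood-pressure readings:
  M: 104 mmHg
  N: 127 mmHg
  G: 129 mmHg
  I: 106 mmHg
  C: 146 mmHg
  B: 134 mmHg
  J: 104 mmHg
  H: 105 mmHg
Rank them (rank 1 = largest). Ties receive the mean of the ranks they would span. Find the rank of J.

7.5

Sorted (descending): 146, 134, 129, 127, 106, 105, 104, 104
The 2 values of 104 occupy positions 7–8 → average rank (7+8)/2 = 7.5.
J has value 104 mmHg → rank 7.5.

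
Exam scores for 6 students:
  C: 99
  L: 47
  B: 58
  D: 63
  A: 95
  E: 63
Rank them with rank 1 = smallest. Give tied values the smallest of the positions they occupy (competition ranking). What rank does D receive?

3

Sorted (ascending): 47, 58, 63, 63, 95, 99
The 2 values of 63 occupy positions 3–4 → each gets rank 3.
D has value 63 → rank 3.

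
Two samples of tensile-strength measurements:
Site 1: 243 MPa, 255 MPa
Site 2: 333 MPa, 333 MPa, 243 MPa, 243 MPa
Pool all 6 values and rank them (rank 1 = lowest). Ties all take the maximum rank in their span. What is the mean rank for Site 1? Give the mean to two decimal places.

Sorted (ascending): 243, 243, 243, 255, 333, 333
The 3 values of 243 occupy positions 1–3 → each gets rank 3.
The 2 values of 333 occupy positions 5–6 → each gets rank 6.
Site 1 values → pooled ranks: 243→3, 255→4
Mean rank = (3 + 4) / 2 = 3.50

3.50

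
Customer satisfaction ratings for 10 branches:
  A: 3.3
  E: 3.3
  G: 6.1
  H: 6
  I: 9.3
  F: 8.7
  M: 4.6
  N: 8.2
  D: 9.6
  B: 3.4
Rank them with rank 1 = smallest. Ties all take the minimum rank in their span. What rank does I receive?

Sorted (ascending): 3.3, 3.3, 3.4, 4.6, 6, 6.1, 8.2, 8.7, 9.3, 9.6
The 2 values of 3.3 occupy positions 1–2 → each gets rank 1.
I has value 9.3 → rank 9.

9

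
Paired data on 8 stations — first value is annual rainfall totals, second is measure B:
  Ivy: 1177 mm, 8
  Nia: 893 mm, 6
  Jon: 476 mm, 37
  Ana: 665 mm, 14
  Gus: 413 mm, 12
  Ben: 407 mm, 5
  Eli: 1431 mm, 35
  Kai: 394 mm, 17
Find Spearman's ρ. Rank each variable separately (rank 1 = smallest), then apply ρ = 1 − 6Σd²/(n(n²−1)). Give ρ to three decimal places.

Ranks of variable 1: 7, 6, 4, 5, 3, 2, 8, 1
Ranks of variable 2: 3, 2, 8, 5, 4, 1, 7, 6
d = r₁ − r₂: 4, 4, -4, 0, -1, 1, 1, -5
d²: 16, 16, 16, 0, 1, 1, 1, 25; Σd² = 76
ρ = 1 − 6·76/(8·63) = 1 − 456/504 = 0.095

0.095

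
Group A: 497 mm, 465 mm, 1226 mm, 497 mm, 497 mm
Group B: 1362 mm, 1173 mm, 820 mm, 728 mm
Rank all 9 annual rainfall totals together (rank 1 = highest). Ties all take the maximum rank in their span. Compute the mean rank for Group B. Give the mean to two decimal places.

Sorted (descending): 1362, 1226, 1173, 820, 728, 497, 497, 497, 465
The 3 values of 497 occupy positions 6–8 → each gets rank 8.
Group B values → pooled ranks: 1362→1, 1173→3, 820→4, 728→5
Mean rank = (1 + 3 + 4 + 5) / 4 = 3.25

3.25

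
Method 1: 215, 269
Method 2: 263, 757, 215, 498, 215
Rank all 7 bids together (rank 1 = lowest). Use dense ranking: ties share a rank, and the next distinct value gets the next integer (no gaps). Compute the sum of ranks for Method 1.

Sorted (ascending): 215, 215, 215, 263, 269, 498, 757
The 3 values of 215 share dense rank 1.
Remaining distinct values take the next consecutive integers.
Method 1 values → pooled ranks: 215→1, 269→3
Rank sum = 1 + 3 = 4

4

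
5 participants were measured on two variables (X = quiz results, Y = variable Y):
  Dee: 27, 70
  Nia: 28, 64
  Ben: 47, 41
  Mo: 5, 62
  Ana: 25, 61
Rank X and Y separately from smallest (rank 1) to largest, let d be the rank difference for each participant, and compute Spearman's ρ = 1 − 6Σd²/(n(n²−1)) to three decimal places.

Ranks of variable 1: 3, 4, 5, 1, 2
Ranks of variable 2: 5, 4, 1, 3, 2
d = r₁ − r₂: -2, 0, 4, -2, 0
d²: 4, 0, 16, 4, 0; Σd² = 24
ρ = 1 − 6·24/(5·24) = 1 − 144/120 = -0.200

-0.200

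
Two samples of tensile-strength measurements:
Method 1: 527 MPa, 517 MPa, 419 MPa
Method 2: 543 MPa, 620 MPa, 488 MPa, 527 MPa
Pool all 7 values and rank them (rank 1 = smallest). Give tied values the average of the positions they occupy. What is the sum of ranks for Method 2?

Sorted (ascending): 419, 488, 517, 527, 527, 543, 620
The 2 values of 527 occupy positions 4–5 → average rank (4+5)/2 = 4.5.
Method 2 values → pooled ranks: 543→6, 620→7, 488→2, 527→4.5
Rank sum = 6 + 7 + 2 + 4.5 = 19.5

19.5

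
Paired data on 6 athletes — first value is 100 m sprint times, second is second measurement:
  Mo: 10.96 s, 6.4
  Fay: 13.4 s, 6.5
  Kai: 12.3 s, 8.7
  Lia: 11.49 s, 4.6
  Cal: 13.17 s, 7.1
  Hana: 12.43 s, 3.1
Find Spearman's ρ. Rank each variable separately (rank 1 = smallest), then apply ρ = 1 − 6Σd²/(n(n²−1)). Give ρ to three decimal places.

Ranks of variable 1: 1, 6, 3, 2, 5, 4
Ranks of variable 2: 3, 4, 6, 2, 5, 1
d = r₁ − r₂: -2, 2, -3, 0, 0, 3
d²: 4, 4, 9, 0, 0, 9; Σd² = 26
ρ = 1 − 6·26/(6·35) = 1 − 156/210 = 0.257

0.257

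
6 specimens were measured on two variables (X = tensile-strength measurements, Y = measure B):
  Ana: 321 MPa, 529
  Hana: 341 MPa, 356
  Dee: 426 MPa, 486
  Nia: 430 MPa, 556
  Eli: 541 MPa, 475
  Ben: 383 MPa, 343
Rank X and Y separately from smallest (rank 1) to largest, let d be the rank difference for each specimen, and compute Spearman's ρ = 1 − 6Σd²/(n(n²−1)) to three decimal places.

Ranks of variable 1: 1, 2, 4, 5, 6, 3
Ranks of variable 2: 5, 2, 4, 6, 3, 1
d = r₁ − r₂: -4, 0, 0, -1, 3, 2
d²: 16, 0, 0, 1, 9, 4; Σd² = 30
ρ = 1 − 6·30/(6·35) = 1 − 180/210 = 0.143

0.143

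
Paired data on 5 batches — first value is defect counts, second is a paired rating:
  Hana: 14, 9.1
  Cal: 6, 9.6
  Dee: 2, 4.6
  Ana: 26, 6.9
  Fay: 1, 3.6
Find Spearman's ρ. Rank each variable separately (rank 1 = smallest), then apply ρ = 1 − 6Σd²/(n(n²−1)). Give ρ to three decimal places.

Ranks of variable 1: 4, 3, 2, 5, 1
Ranks of variable 2: 4, 5, 2, 3, 1
d = r₁ − r₂: 0, -2, 0, 2, 0
d²: 0, 4, 0, 4, 0; Σd² = 8
ρ = 1 − 6·8/(5·24) = 1 − 48/120 = 0.600

0.600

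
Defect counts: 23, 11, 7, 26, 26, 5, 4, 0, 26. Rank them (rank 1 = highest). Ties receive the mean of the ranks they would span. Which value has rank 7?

Sorted (descending): 26, 26, 26, 23, 11, 7, 5, 4, 0
The 3 values of 26 occupy positions 1–3 → average rank 2.
Rank 7 → value 5.

5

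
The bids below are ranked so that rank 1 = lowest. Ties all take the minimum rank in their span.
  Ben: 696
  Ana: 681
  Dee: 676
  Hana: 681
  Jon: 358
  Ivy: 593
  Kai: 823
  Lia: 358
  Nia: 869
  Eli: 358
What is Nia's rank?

10

Sorted (ascending): 358, 358, 358, 593, 676, 681, 681, 696, 823, 869
The 3 values of 358 occupy positions 1–3 → each gets rank 1.
The 2 values of 681 occupy positions 6–7 → each gets rank 6.
Nia has value 869 → rank 10.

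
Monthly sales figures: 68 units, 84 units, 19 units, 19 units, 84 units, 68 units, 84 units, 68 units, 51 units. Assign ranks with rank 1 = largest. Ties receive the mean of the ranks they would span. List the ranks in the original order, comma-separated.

5, 2, 8.5, 8.5, 2, 5, 2, 5, 7

Sorted (descending): 84, 84, 84, 68, 68, 68, 51, 19, 19
The 3 values of 84 occupy positions 1–3 → average rank 2.
The 3 values of 68 occupy positions 4–6 → average rank 5.
The 2 values of 19 occupy positions 8–9 → average rank (8+9)/2 = 8.5.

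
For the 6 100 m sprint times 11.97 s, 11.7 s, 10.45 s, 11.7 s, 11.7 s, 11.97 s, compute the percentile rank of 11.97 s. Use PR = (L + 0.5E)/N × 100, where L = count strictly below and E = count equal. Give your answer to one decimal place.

83.3

N = 6.
Strictly below 11.97: 4. Equal to 11.97: 2.
PR = (4 + 0.5·2)/6 × 100 = 83.3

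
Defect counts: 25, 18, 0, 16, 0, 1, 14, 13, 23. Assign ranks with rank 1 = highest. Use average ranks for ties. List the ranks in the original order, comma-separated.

1, 3, 8.5, 4, 8.5, 7, 5, 6, 2

Sorted (descending): 25, 23, 18, 16, 14, 13, 1, 0, 0
The 2 values of 0 occupy positions 8–9 → average rank (8+9)/2 = 8.5.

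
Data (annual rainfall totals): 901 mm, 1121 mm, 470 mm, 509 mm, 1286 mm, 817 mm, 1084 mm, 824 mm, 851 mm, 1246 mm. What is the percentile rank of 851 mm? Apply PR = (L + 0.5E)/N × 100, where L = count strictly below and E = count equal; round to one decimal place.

45.0

N = 10.
Strictly below 851: 4. Equal to 851: 1.
PR = (4 + 0.5·1)/10 × 100 = 45.0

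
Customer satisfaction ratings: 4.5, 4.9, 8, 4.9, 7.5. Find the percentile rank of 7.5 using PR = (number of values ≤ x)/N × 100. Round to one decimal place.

80.0

N = 5.
Strictly below 7.5: 3. Equal to 7.5: 1.
PR = 4/5 × 100 = 80.0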